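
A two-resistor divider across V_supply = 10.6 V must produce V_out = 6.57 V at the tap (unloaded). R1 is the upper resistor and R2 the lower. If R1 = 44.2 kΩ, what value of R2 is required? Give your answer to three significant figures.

R2 ≈ 72.1 kΩ

V_out/V_supply = R2/(R1+R2) = 0.6198.
R2 = R1 · 0.6198/(1 − 0.6198) = 72.06 kΩ.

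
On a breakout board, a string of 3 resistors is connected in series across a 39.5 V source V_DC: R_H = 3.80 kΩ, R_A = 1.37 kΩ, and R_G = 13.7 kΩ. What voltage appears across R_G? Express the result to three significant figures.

ΣR = 3.80 + 1.37 + 13.7 = 18.87 kΩ.
By the voltage-divider rule, V = 39.5 × 13.70/18.87 = 28.68 V.

V ≈ 28.7 V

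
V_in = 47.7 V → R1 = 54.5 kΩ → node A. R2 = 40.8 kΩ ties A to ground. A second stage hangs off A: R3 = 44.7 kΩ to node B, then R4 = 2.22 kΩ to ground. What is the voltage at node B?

Looking into the second stage from A: R3 + R4 = 46.92 kΩ appears in parallel with R2.
Effective lower resistance at A: R2 ‖ 46.92 = 21.82 kΩ.
First divider: V_A = V_in · 21.82/(54.5 + 21.82) = 13.64 V.
Then the unloaded second divider: V_B = V_A × R4/(R3+R4) = 13.64 × 0.04731 = 0.6453 V.

V_B ≈ 0.645 V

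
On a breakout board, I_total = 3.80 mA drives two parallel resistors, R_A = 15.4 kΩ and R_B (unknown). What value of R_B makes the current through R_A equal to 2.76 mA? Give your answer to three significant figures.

In a two-way split, I_A/I_total = R_B/(R_A + R_B).
2.76/3.80 = R_B/(R_A + R_B) → R_B = R_A · (0.7263)/(1 − 0.7263) = 15.4 × 2.654 = 40.87 kΩ.

R_B ≈ 40.9 kΩ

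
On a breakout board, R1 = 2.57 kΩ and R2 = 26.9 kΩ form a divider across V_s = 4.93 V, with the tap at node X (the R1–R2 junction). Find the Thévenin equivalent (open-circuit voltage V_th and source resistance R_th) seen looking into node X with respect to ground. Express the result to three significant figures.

V_th is the unloaded tap voltage: V_s · R2/(R1+R2) = 4.93 × 0.9128 = 4.500 V.
Looking into X with the source shorted: R_th = R1·R2/(R1+R2) = 2.570 × 26.9/29.47 = 2.346 kΩ.

V_th ≈ 4.50 V, R_th ≈ 2.35 kΩ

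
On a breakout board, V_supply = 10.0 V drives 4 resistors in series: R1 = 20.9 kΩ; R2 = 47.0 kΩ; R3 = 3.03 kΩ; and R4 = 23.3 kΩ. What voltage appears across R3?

V ≈ 0.322 V

Series total: ΣR = 20.9 + 47.0 + 3.03 + 23.3 = 94.23 kΩ.
V = V_supply · R/ΣR = 10.0 × 0.03216 = 0.3216 V.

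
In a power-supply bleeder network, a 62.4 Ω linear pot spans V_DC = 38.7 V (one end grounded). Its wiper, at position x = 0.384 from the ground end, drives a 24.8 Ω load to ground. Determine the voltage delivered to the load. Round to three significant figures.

The pot divides into 38.44 Ω above the wiper and 23.96 Ω below.
(x·R_p) ‖ R_L = 12.19 Ω.
Then V_out = V_DC · 12.19/(38.44 + 12.19) = 9.316 V.

V_out ≈ 9.32 V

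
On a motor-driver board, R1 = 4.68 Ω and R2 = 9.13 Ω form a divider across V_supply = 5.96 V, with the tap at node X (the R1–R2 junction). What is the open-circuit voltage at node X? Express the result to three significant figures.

V_th ≈ 3.94 V

Open-circuit (no load on X): V_th = V_supply · R2/(R1 + R2) = 5.96 × 9.13/(4.680 + 9.13) = 3.940 V.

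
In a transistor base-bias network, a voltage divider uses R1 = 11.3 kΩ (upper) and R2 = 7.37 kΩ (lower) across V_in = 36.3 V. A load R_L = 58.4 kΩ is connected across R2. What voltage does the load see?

First combine the lower leg with the load: R2 ‖ R_L = 6.544 kΩ.
Voltage divider with the loaded lower leg: V_out = 36.3 × 6.544/(11.3 + 6.544) = 36.3 × 0.3667 = 13.31 V.
(Unloaded it would be 14.3 V; the load pulls it down.)

V_out ≈ 13.3 V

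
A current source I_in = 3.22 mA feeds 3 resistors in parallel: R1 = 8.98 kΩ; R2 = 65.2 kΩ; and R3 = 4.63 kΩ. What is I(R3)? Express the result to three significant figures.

Conductances: ΣG = 1/8.98 + 1/65.2 + 1/4.63 = 0.3427 (1/kΩ).
R3 takes the fraction G_k/ΣG = 0.2160/0.3427 = 0.6303, so I = 3.22 × 0.6303 = 2.029 mA.

I ≈ 2.03 mA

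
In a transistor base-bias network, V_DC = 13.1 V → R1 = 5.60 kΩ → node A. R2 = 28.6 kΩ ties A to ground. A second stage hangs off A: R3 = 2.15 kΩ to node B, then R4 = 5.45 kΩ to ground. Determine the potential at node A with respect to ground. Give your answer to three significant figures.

V_A ≈ 6.78 V

The second stage (R3 + R4 = 7.600 kΩ) loads node A in parallel with R2.
Effective lower resistance at A: R2 ‖ 7.600 = 6.004 kΩ.
V_A = 13.1 × 6.004/(5.60 + 6.004) = 6.778 V.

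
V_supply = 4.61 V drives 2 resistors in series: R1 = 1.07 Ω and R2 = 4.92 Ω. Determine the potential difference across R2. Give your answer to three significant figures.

Total series resistance ΣR = 1.07 + 4.92 = 5.990 Ω.
Voltage divider: V = V_supply · (4.920 / 5.990) = 4.61 × 0.8214 = 3.787 V.

V ≈ 3.79 V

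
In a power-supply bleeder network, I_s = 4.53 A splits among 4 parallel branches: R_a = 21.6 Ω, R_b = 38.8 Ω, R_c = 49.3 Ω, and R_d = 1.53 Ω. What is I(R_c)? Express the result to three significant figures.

Total conductance ΣG = 1/21.6 + 1/38.8 + 1/49.3 + 1/1.53 = 0.7459 (units of 1/Ω).
Current divider: I(R_c) = I_s · G_k/ΣG = 4.53 × (0.02028/0.7459) = 4.53 × 0.02719 = 0.1232 A.

I ≈ 0.123 A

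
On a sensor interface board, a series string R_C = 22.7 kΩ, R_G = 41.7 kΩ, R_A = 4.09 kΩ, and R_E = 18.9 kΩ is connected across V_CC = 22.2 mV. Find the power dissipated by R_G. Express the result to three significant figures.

Series current I = V_CC/ΣR = 22.2/87.39 = 0.2540 µA.
P = I²R = 0.06453 × 41.7 = 2.691 nW.

P ≈ 2.69 nW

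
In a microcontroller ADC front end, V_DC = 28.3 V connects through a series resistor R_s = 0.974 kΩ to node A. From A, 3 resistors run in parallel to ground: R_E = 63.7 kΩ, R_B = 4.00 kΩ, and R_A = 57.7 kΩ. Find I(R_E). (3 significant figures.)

Combine the parallel branches: R_p = (1/63.7 + 1/4.00 + 1/57.7)⁻¹ = 3.533 kΩ.
V_A by voltage divider: V_A = 28.3 × 3.533/(0.974 + 3.533) = 22.18 V.
Branch current I = V_A/R_E = 22.18/63.7 = 0.3483 mA.

I ≈ 0.348 mA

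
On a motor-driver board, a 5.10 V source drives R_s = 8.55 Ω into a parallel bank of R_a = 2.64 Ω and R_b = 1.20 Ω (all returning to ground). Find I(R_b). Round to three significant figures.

Equivalent of the parallel group: R_p = 0.8250 Ω.
Node voltage V_A = V_CC · R_p/(R_s + R_p) = 5.10 × 0.08800 = 0.4488 V.
I(R_b) = V_A / R_b = 0.4488/1.20 = 0.3740 A.

I ≈ 0.374 A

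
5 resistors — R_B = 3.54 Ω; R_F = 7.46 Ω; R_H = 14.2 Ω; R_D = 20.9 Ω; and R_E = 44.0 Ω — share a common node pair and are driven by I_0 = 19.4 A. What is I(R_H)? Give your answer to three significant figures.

I ≈ 2.45 A

ΣG = 1/3.54 + 1/7.46 + 1/14.2 + 1/20.9 + 1/44.0 = 0.5575.
By the current-divider rule, I = I_0 · G_k/ΣG = 19.4 × 0.1263 = 2.450 A.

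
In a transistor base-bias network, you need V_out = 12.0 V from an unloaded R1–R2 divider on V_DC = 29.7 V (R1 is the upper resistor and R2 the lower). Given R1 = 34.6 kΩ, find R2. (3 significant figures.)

Required fraction k = V_out/V_DC = 0.4040.
R2 = R1 · 0.4040/(1 − 0.4040) = 23.46 kΩ.

R2 ≈ 23.5 kΩ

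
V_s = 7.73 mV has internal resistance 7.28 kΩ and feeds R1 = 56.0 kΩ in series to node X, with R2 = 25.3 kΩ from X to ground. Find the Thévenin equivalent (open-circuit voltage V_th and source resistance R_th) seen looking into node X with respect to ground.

R1' = 7.28 + 56.0 = 63.28 kΩ (source resistance + R1).
V_th is the unloaded tap voltage: V_s · R2/(R1'+R2) = 7.73 × 0.2856 = 2.208 mV.
With V_s suppressed (replaced by a short), R_th = R1' ‖ R2 = (63.28 × 25.3)/(63.28 + 25.3) = 18.07 kΩ.

V_th ≈ 2.21 mV, R_th ≈ 18.1 kΩ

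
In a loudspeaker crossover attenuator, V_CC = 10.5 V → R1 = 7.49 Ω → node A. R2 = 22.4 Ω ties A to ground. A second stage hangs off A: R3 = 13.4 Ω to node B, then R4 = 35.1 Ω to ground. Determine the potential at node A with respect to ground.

Node A sees R2 in parallel with the series input of stage 2, R3 + R4 = 48.50 Ω.
R2 ‖ (R3+R4) = 15.32 Ω.
First divider: V_A = V_CC · 15.32/(7.49 + 15.32) = 7.053 V.

V_A ≈ 7.05 V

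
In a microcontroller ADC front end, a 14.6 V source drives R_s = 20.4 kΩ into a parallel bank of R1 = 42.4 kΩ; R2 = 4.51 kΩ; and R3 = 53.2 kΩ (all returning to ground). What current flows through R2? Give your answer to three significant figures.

Parallel bank: R_p = 1/(1/42.4 + 1/4.51 + 1/53.2) = 3.786 kΩ.
Node voltage V_A = V_DC · R_p/(R_s + R_p) = 14.6 × 0.1565 = 2.286 V.
I(R2) = V_A / R2 = 2.286/4.51 = 0.5068 mA.

I ≈ 0.507 mA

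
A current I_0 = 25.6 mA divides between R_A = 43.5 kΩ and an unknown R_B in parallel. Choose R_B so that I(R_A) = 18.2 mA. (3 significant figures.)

R_B ≈ 107 kΩ

The fraction through R_A equals R_B/(R_A+R_B).
With f = 0.7109, R_B = R_A · f/(1−f) = 43.5 × 2.459 = 107.0 kΩ.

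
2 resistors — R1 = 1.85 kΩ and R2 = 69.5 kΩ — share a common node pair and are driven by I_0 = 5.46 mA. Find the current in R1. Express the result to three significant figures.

For two parallel branches, I_k = I_0 · (other R)/(sum of R).
So I = 5.46 × 69.5/71.35 = 5.318 mA.

I ≈ 5.32 mA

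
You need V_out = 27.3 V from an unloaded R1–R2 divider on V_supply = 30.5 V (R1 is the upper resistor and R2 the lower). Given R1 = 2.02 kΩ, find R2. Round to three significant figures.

Required fraction k = V_out/V_supply = 0.8951.
R2 = R1 · 0.8951/(1 − 0.8951) = 17.23 kΩ.

R2 ≈ 17.2 kΩ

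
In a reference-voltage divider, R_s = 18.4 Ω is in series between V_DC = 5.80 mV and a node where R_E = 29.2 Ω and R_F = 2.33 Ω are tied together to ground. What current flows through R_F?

Equivalent of the parallel group: R_p = 2.158 Ω.
V_A by voltage divider: V_A = 5.80 × 2.158/(18.4 + 2.158) = 0.6088 mV.
Branch current I = V_A/R_F = 0.6088/2.33 = 0.2613 mA.
(Equivalently: I_total = 0.2821 mA, then current-divider fraction G_k/ΣG = 0.9261.)

I ≈ 0.261 mA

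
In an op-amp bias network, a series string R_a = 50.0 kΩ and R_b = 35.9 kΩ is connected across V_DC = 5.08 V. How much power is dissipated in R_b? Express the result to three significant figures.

P ≈ 0.126 mW

Series current I = V_DC/ΣR = 5.08/85.90 = 0.05914 mA.
V(R_b) = I·R = 2.123 V; P = V·I = 2.123 × 0.05914 = 0.1256 mW.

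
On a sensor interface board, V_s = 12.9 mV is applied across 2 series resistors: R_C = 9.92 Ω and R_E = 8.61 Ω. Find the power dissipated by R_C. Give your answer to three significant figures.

P ≈ 4.81 µW

ΣR = 18.53 Ω → I = 12.9/18.53 = 0.6962 mA.
P = I²R = 0.4847 × 9.92 = 4.808 µW.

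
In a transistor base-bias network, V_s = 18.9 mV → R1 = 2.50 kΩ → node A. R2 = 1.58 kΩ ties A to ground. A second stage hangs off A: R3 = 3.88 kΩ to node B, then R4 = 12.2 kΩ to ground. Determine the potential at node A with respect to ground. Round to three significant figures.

Looking into the second stage from A: R3 + R4 = 16.08 kΩ appears in parallel with R2.
Effective lower resistance at A: R2 ‖ 16.08 = 1.439 kΩ.
First divider: V_A = V_s · 1.439/(2.50 + 1.439) = 6.903 mV.

V_A ≈ 6.90 mV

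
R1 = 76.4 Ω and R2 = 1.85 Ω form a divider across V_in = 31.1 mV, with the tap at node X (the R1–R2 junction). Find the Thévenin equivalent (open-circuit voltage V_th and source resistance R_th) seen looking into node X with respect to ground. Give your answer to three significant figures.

V_th ≈ 0.735 mV, R_th ≈ 1.81 Ω

Open-circuit (no load on X): V_th = V_in · R2/(R1 + R2) = 31.1 × 1.85/(76.40 + 1.85) = 0.7353 mV.
With V_in suppressed (replaced by a short), R_th = R1 ‖ R2 = (76.40 × 1.85)/(76.40 + 1.85) = 1.806 Ω.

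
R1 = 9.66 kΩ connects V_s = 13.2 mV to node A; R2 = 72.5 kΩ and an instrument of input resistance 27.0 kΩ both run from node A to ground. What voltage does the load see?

The load sits in parallel with R2, giving an effective lower resistance R2' = R2·R_L/(R2+R_L) = 19.67 kΩ.
Voltage divider with the loaded lower leg: V_out = 13.2 × 19.67/(9.66 + 19.67) = 13.2 × 0.6707 = 8.853 mV.
(Unloaded it would be 11.6 mV; the load pulls it down.)

V_out ≈ 8.85 mV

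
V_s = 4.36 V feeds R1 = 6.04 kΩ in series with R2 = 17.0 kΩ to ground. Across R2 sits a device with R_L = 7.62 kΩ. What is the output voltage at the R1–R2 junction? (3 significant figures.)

First combine the lower leg with the load: R2 ‖ R_L = 5.262 kΩ.
Voltage divider with the loaded lower leg: V_out = 4.36 × 5.262/(6.04 + 5.262) = 4.36 × 0.4656 = 2.030 V.
(Unloaded it would be 3.22 V; the load pulls it down.)

V_out ≈ 2.03 V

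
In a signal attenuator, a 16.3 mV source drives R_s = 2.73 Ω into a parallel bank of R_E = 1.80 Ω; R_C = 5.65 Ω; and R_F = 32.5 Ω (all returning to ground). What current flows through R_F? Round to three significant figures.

I ≈ 0.163 mA

Combine the parallel branches: R_p = (1/1.80 + 1/5.65 + 1/32.5)⁻¹ = 1.310 Ω.
V_A by voltage divider: V_A = 16.3 × 1.310/(2.73 + 1.310) = 5.286 mV.
Branch current I = V_A/R_F = 5.286/32.5 = 0.1626 mA.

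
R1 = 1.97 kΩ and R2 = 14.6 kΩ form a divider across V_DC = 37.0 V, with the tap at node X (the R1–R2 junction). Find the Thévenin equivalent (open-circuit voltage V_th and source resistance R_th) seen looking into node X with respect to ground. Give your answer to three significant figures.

V_th ≈ 32.6 V, R_th ≈ 1.74 kΩ

With X open, the divider is unloaded: V_th = 37.0 × 14.6/16.57 = 32.60 V.
Looking into X with the source shorted: R_th = R1·R2/(R1+R2) = 1.970 × 14.6/16.57 = 1.736 kΩ.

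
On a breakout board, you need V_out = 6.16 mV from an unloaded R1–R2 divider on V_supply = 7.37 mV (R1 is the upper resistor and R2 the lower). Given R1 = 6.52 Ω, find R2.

V_out/V_supply = R2/(R1+R2) = 0.8358.
R2 = R1 · 0.8358/(1 − 0.8358) = 33.19 Ω.

R2 ≈ 33.2 Ω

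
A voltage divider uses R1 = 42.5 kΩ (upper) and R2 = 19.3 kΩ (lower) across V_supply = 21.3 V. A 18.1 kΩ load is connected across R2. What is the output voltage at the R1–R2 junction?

The load sits in parallel with R2, giving an effective lower resistance R2' = R2·R_L/(R2+R_L) = 9.340 kΩ.
Then V_out = V_supply · R2'/(R1 + R2') = 21.3 × 9.340/51.84 = 3.838 V.

V_out ≈ 3.84 V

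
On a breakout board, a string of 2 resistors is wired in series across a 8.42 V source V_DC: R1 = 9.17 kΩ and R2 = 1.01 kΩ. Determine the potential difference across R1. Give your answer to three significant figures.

V ≈ 7.58 V

ΣR = 9.17 + 1.01 = 10.18 kΩ.
Voltage divider: V = V_DC · (9.170 / 10.18) = 8.42 × 0.9008 = 7.585 V.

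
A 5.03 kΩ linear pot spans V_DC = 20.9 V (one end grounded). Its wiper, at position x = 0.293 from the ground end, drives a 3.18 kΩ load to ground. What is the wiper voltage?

V_out ≈ 4.61 V

Lower segment x·R_p = 1.474 kΩ; upper segment (1−x)·R_p = 3.556 kΩ.
(x·R_p) ‖ R_L = 1.007 kΩ.
Then V_out = V_DC · 1.007/(3.556 + 1.007) = 4.612 V.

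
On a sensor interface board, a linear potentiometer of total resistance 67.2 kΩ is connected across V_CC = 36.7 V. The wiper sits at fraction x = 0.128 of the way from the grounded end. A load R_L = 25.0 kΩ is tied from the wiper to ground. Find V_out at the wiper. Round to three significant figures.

Split the track: R_lower = x·R_p = 8.602 kΩ, R_upper = (1−x)·R_p = 58.60 kΩ.
R_L loads the lower segment: effective lower R = 6.400 kΩ.
Then V_out = V_CC · 6.400/(58.60 + 6.400) = 3.613 V.
(Unloaded: V_out = x·V_CC = 4.70 V.)

V_out ≈ 3.61 V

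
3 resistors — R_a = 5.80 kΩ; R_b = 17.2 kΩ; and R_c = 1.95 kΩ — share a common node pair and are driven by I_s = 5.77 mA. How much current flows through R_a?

I ≈ 1.34 mA

ΣG = 1/5.80 + 1/17.2 + 1/1.95 = 0.7434.
R_a takes the fraction G_k/ΣG = 0.1724/0.7434 = 0.2319, so I = 5.77 × 0.2319 = 1.338 mA.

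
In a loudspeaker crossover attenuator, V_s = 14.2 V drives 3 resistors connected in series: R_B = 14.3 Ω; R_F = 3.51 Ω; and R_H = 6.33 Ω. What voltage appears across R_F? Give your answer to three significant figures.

V ≈ 2.06 V

ΣR = 14.3 + 3.51 + 6.33 = 24.14 Ω.
V = V_s · R/ΣR = 14.2 × 0.1454 = 2.065 V.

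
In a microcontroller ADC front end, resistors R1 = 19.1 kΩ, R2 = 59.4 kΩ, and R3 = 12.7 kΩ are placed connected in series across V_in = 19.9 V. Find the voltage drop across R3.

Series total: ΣR = 19.1 + 59.4 + 12.7 = 91.20 kΩ.
By the voltage-divider rule, V = 19.9 × 12.70/91.20 = 2.771 V.

V ≈ 2.77 V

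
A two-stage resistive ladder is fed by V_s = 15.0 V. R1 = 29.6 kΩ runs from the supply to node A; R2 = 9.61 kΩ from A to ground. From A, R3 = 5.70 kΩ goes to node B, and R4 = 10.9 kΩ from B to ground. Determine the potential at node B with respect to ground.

Node A sees R2 in parallel with the series input of stage 2, R3 + R4 = 16.60 kΩ.
Effective lower resistance at A: R2 ‖ 16.60 = 6.086 kΩ.
First divider: V_A = V_s · 6.086/(29.6 + 6.086) = 2.558 V.
V_B = V_A × 0.6566 = 1.680 V.

V_B ≈ 1.68 V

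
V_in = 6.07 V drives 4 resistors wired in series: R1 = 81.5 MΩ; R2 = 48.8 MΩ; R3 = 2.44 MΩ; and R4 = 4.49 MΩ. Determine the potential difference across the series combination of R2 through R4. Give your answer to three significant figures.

V ≈ 2.47 V

ΣR = 81.5 + 48.8 + 2.44 + 4.49 = 137.2 MΩ.
R_{R2..R4} = 48.8 + 2.44 + 4.49 = 55.73 MΩ.
By the voltage-divider rule, V = 6.07 × 55.73/137.2 = 2.465 V.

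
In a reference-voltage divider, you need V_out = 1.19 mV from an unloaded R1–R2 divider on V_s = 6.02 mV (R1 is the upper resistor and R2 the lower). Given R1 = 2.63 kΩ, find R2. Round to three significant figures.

Required fraction k = V_out/V_s = 0.1977.
So R2 = R1 · V_out/(V_s − V_out) = 2.63 × 1.19/(6.02 − 1.19) = 2.63 × 0.2464 = 0.6480 kΩ.

R2 ≈ 0.648 kΩ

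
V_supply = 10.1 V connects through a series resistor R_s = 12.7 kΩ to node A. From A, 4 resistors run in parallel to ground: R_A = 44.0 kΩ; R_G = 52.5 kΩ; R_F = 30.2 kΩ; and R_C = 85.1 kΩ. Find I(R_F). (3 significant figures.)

I ≈ 0.159 mA

Parallel bank: R_p = 1/(1/44.0 + 1/52.5 + 1/30.2 + 1/85.1) = 11.54 kΩ.
Node voltage V_A = V_supply · R_p/(R_s + R_p) = 10.1 × 0.4761 = 4.809 V.
I(R_F) = V_A / R_F = 4.809/30.2 = 0.1592 mA.
(Equivalently: I_total = 0.4166 mA, then current-divider fraction G_k/ΣG = 0.3822.)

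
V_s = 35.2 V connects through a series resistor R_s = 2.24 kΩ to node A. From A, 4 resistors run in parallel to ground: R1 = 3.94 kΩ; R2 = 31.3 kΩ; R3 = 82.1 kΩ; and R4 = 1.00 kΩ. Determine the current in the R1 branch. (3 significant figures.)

I ≈ 2.29 mA

Parallel bank: R_p = 1/(1/3.94 + 1/31.3 + 1/82.1 + 1/1.00) = 0.7705 kΩ.
V_A by voltage divider: V_A = 35.2 × 0.7705/(2.24 + 0.7705) = 9.009 V.
I(R1) = V_A / R1 = 9.009/3.94 = 2.286 mA.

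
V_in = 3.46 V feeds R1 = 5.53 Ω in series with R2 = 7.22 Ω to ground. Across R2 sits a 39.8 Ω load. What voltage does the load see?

V_out ≈ 1.82 V

The load sits in parallel with R2, giving an effective lower resistance R2' = R2·R_L/(R2+R_L) = 6.111 Ω.
Voltage divider with the loaded lower leg: V_out = 3.46 × 6.111/(5.53 + 6.111) = 3.46 × 0.5250 = 1.816 V.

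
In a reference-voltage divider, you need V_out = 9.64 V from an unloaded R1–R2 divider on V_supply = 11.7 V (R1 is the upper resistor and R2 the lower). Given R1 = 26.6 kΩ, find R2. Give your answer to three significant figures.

R2 ≈ 124 kΩ

The divider ratio is R2/(R1+R2) = 9.64/11.7 = 0.8239.
So R2 = R1 · V_out/(V_supply − V_out) = 26.6 × 9.64/(11.7 − 9.64) = 26.6 × 4.680 = 124.5 kΩ.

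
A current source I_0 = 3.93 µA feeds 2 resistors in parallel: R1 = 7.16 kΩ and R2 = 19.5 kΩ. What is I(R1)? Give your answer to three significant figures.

Two-branch current divider: I_k = I_0 · R_other/(R_1 + R_2).
I(R1) = 3.93 × 19.5/(7.16 + 19.5) = 3.93 × 0.7314 = 2.875 µA.

I ≈ 2.87 µA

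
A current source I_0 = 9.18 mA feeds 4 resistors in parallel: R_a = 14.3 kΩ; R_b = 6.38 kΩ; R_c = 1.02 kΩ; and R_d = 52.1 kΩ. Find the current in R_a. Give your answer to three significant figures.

ΣG = 1/14.3 + 1/6.38 + 1/1.02 + 1/52.1 = 1.226.
R_a takes the fraction G_k/ΣG = 0.06993/1.226 = 0.05703, so I = 9.18 × 0.05703 = 0.5235 mA.

I ≈ 0.524 mA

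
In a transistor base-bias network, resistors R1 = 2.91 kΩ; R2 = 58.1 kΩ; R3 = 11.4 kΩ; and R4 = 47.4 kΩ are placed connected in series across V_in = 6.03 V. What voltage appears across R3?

V ≈ 0.574 V

Total series resistance ΣR = 2.91 + 58.1 + 11.4 + 47.4 = 119.8 kΩ.
By the voltage-divider rule, V = 6.03 × 11.40/119.8 = 0.5738 V.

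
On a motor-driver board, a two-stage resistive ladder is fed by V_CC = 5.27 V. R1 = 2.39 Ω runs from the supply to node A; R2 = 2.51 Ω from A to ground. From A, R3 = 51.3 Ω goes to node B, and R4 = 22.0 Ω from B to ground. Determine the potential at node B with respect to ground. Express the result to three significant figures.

The second stage (R3 + R4 = 73.30 Ω) loads node A in parallel with R2.
R2 ‖ (R3+R4) = 2.427 Ω.
V_A = 5.27 × 2.427/(2.39 + 2.427) = 2.655 V.
V_B = V_A × 0.3001 = 0.7969 V.

V_B ≈ 0.797 V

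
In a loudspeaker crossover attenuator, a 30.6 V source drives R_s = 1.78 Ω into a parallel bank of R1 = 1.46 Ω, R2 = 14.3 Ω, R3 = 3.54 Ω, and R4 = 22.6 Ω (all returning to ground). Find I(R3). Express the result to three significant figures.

Equivalent of the parallel group: R_p = 0.9246 Ω.
Node voltage V_A = V_supply · R_p/(R_s + R_p) = 30.6 × 0.3419 = 10.46 V.
I(R3) = V_A / R3 = 10.46/3.54 = 2.955 A.

I ≈ 2.95 A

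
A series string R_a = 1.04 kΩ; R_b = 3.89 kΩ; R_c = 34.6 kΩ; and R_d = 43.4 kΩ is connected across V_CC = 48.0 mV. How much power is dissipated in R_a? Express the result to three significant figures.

The common current is I = 48.0/82.93 = 0.5788 µA.
V(R_a) = I·R = 0.6020 mV; P = V·I = 0.6020 × 0.5788 = 0.3484 nW.

P ≈ 0.348 nW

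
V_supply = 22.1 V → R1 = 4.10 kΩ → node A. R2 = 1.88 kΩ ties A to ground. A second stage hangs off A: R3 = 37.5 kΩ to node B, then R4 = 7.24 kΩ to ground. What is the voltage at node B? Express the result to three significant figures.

V_B ≈ 1.09 V

The second stage (R3 + R4 = 44.74 kΩ) loads node A in parallel with R2.
R2 ‖ (R3+R4) = 1.804 kΩ.
So V_A = 22.1 × 0.3056 = 6.753 V.
Then the unloaded second divider: V_B = V_A × R4/(R3+R4) = 6.753 × 0.1618 = 1.093 V.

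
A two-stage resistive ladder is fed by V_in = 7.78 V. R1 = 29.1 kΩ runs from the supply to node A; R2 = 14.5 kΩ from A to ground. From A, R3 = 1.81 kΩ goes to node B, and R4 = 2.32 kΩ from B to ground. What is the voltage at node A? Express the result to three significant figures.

V_A ≈ 0.774 V

Node A sees R2 in parallel with the series input of stage 2, R3 + R4 = 4.130 kΩ.
Effective lower resistance at A: R2 ‖ 4.130 = 3.214 kΩ.
V_A = 7.78 × 3.214/(29.1 + 3.214) = 0.7739 V.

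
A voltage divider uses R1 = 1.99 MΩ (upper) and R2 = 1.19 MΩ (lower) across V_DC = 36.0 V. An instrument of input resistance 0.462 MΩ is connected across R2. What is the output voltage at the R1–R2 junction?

R2 ‖ R_L = (1.19 × 0.462)/(1.19 + 0.462) = 0.3328 MΩ.
Voltage divider with the loaded lower leg: V_out = 36.0 × 0.3328/(1.99 + 0.3328) = 36.0 × 0.1433 = 5.158 V.
(Unloaded it would be 13.5 V; the load pulls it down.)

V_out ≈ 5.16 V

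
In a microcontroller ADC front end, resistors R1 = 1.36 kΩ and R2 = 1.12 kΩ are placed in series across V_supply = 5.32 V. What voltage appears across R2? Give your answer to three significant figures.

V ≈ 2.40 V

Series total: ΣR = 1.36 + 1.12 = 2.480 kΩ.
Voltage divider: V = V_supply · (1.120 / 2.480) = 5.32 × 0.4516 = 2.403 V.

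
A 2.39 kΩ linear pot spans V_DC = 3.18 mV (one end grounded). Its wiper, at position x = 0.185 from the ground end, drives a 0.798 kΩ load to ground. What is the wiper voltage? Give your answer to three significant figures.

V_out ≈ 0.405 mV

Split the track: R_lower = x·R_p = 0.4422 kΩ, R_upper = (1−x)·R_p = 1.948 kΩ.
(x·R_p) ‖ R_L = 0.2845 kΩ.
Loaded-divider output: V_out = 3.18 × 0.1274 = 0.4053 mV.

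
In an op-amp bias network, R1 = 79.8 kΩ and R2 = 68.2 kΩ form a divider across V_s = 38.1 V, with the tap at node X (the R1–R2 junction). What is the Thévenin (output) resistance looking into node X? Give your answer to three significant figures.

With V_s suppressed (replaced by a short), R_th = R1 ‖ R2 = (79.80 × 68.2)/(79.80 + 68.2) = 36.77 kΩ.

R_th ≈ 36.8 kΩ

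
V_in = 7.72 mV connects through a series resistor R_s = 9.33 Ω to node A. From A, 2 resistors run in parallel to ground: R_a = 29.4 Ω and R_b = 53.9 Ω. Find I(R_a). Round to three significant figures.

I ≈ 0.176 mA

Parallel bank: R_p = 1/(1/29.4 + 1/53.9) = 19.02 Ω.
V_A by voltage divider: V_A = 7.72 × 19.02/(9.33 + 19.02) = 5.180 mV.
Branch current I = V_A/R_a = 5.180/29.4 = 0.1762 mA.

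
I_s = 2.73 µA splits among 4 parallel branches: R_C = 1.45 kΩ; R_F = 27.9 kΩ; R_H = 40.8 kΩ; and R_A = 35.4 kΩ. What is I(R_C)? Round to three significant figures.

Total conductance ΣG = 1/1.45 + 1/27.9 + 1/40.8 + 1/35.4 = 0.7783 (units of 1/kΩ).
R_C takes the fraction G_k/ΣG = 0.6897/0.7783 = 0.8862, so I = 2.73 × 0.8862 = 2.419 µA.

I ≈ 2.42 µA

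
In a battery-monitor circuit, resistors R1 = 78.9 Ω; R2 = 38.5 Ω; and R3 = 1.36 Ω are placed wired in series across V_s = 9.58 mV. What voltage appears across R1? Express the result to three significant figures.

Series total: ΣR = 78.9 + 38.5 + 1.36 = 118.8 Ω.
V = V_s · R/ΣR = 9.58 × 0.6644 = 6.365 mV.

V ≈ 6.36 mV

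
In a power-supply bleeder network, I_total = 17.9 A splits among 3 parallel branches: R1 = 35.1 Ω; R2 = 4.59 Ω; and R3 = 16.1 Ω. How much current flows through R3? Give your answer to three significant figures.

I ≈ 3.60 A

ΣG = 1/35.1 + 1/4.59 + 1/16.1 = 0.3085.
By the current-divider rule, I = I_total · G_k/ΣG = 17.9 × 0.2014 = 3.604 A.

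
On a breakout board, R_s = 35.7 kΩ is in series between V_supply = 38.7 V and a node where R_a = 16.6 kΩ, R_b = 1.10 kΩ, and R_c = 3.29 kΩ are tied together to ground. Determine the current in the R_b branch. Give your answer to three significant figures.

I ≈ 0.757 mA

Parallel bank: R_p = 1/(1/16.6 + 1/1.10 + 1/3.29) = 0.7854 kΩ.
V_A by voltage divider: V_A = 38.7 × 0.7854/(35.7 + 0.7854) = 0.8330 V.
I(R_b) = V_A / R_b = 0.8330/1.10 = 0.7573 mA.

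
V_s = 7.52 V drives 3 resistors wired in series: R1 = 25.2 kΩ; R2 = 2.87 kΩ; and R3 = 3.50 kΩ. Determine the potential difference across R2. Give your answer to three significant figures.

Total series resistance ΣR = 25.2 + 2.87 + 3.50 = 31.57 kΩ.
Voltage divider: V = V_s · (2.870 / 31.57) = 7.52 × 0.09091 = 0.6836 V.

V ≈ 0.684 V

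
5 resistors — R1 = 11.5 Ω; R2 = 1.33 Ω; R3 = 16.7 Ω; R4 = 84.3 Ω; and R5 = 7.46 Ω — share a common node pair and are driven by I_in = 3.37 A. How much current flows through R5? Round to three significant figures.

I ≈ 0.432 A

Total conductance ΣG = 1/11.5 + 1/1.33 + 1/16.7 + 1/84.3 + 1/7.46 = 1.045 (units of 1/Ω).
Current divider: I(R5) = I_in · G_k/ΣG = 3.37 × (0.1340/1.045) = 3.37 × 0.1283 = 0.4324 A.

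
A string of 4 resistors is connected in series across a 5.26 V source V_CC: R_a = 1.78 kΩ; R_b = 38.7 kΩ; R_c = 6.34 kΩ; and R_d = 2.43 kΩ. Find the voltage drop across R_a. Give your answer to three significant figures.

Total series resistance ΣR = 1.78 + 38.7 + 6.34 + 2.43 = 49.25 kΩ.
Voltage divider: V = V_CC · (1.780 / 49.25) = 5.26 × 0.03614 = 0.1901 V.

V ≈ 0.190 V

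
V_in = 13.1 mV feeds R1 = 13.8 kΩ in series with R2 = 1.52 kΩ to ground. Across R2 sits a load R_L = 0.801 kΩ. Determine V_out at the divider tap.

V_out ≈ 0.480 mV

First combine the lower leg with the load: R2 ‖ R_L = 0.5246 kΩ.
Then V_out = V_in · R2'/(R1 + R2') = 13.1 × 0.5246/14.32 = 0.4797 mV.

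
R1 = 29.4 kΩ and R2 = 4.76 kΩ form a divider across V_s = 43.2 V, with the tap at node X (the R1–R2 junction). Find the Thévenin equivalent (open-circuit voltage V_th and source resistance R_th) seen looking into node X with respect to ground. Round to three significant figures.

V_th ≈ 6.02 V, R_th ≈ 4.10 kΩ

V_th is the unloaded tap voltage: V_s · R2/(R1+R2) = 43.2 × 0.1393 = 6.020 V.
Looking into X with the source shorted: R_th = R1·R2/(R1+R2) = 29.40 × 4.76/34.16 = 4.097 kΩ.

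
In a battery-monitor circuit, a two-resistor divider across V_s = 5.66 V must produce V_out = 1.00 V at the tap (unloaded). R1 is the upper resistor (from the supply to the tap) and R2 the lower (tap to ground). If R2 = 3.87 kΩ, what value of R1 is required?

The divider ratio is R2/(R1+R2) = 1.00/5.66 = 0.1767.
So R1 = R2 · (V_s/V_out − 1) = 3.87 × (5.66/1.00 − 1) = 3.87 × 4.660 = 18.03 kΩ.

R1 ≈ 18.0 kΩ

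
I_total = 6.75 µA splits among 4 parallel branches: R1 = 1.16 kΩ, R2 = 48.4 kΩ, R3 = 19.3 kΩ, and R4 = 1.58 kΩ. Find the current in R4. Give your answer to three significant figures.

I ≈ 2.73 µA

Conductances: ΣG = 1/1.16 + 1/48.4 + 1/19.3 + 1/1.58 = 1.567 (1/kΩ).
Current divider: I(R4) = I_total · G_k/ΣG = 6.75 × (0.6329/1.567) = 6.75 × 0.4038 = 2.726 µA.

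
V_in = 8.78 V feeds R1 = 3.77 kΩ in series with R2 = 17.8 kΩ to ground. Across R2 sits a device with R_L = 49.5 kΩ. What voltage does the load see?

V_out ≈ 6.82 V

The load sits in parallel with R2, giving an effective lower resistance R2' = R2·R_L/(R2+R_L) = 13.09 kΩ.
Voltage divider with the loaded lower leg: V_out = 8.78 × 13.09/(3.77 + 13.09) = 8.78 × 0.7764 = 6.817 V.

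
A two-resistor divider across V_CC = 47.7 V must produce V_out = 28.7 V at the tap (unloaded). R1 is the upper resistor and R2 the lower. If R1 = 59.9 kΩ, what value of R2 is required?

R2 ≈ 90.5 kΩ

The divider ratio is R2/(R1+R2) = 28.7/47.7 = 0.6017.
Rearranging, R2 = R1·k/(1−k) = 59.9 × 1.511 = 90.48 kΩ.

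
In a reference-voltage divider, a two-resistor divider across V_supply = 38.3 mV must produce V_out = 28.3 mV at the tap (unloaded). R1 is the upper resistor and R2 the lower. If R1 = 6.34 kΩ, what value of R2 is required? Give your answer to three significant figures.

R2 ≈ 17.9 kΩ

Required fraction k = V_out/V_supply = 0.7389.
So R2 = R1 · V_out/(V_supply − V_out) = 6.34 × 28.3/(38.3 − 28.3) = 6.34 × 2.830 = 17.94 kΩ.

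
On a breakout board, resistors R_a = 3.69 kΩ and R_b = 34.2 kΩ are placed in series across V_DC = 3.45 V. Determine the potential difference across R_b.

Series total: ΣR = 3.69 + 34.2 = 37.89 kΩ.
By the voltage-divider rule, V = 3.45 × 34.20/37.89 = 3.114 V.

V ≈ 3.11 V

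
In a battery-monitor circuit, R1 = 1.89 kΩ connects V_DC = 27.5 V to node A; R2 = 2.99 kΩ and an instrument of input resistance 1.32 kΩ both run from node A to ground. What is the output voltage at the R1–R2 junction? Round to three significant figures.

R2 ‖ R_L = (2.99 × 1.32)/(2.99 + 1.32) = 0.9157 kΩ.
Voltage divider with the loaded lower leg: V_out = 27.5 × 0.9157/(1.89 + 0.9157) = 27.5 × 0.3264 = 8.975 V.

V_out ≈ 8.98 V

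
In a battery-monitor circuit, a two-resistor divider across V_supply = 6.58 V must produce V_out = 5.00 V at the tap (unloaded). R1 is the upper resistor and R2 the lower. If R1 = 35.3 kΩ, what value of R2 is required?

R2 ≈ 112 kΩ

Required fraction k = V_out/V_supply = 0.7599.
So R2 = R1 · V_out/(V_supply − V_out) = 35.3 × 5.00/(6.58 − 5.00) = 35.3 × 3.165 = 111.7 kΩ.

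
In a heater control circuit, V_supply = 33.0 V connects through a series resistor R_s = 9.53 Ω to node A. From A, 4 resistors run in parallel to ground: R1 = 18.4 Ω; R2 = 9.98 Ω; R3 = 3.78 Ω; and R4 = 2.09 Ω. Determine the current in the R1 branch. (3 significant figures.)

Combine the parallel branches: R_p = (1/18.4 + 1/9.98 + 1/3.78 + 1/2.09)⁻¹ = 1.114 Ω.
V_A by voltage divider: V_A = 33.0 × 1.114/(9.53 + 1.114) = 3.454 V.
Branch current I = V_A/R1 = 3.454/18.4 = 0.1877 A.

I ≈ 0.188 A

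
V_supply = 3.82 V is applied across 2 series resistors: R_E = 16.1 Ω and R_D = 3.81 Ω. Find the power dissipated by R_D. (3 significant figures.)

The common current is I = 3.82/19.91 = 0.1919 A.
V(R_D) = I·R = 0.7310 V; P = V·I = 0.7310 × 0.1919 = 0.1403 W.

P ≈ 0.140 W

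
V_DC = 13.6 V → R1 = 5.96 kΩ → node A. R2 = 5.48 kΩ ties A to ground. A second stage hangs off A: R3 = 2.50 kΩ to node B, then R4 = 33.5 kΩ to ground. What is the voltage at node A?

The second stage (R3 + R4 = 36.00 kΩ) loads node A in parallel with R2.
R2 ‖ (R3+R4) = 4.756 kΩ.
V_A = 13.6 × 4.756/(5.96 + 4.756) = 6.036 V.

V_A ≈ 6.04 V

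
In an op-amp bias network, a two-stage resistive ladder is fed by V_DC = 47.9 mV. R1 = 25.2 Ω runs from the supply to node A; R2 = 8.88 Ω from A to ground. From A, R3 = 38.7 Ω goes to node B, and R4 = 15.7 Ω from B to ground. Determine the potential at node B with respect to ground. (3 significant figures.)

Node A sees R2 in parallel with the series input of stage 2, R3 + R4 = 54.40 Ω.
R2 ‖ (R3+R4) = 7.634 Ω.
V_A = 47.9 × 7.634/(25.2 + 7.634) = 11.14 mV.
V_B = V_A × 0.2886 = 3.214 mV.

V_B ≈ 3.21 mV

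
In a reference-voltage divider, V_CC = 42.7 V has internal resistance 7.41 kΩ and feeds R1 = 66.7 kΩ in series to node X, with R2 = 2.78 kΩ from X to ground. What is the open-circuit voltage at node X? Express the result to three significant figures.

V_th ≈ 1.54 V

R1' = 7.41 + 66.7 = 74.11 kΩ (source resistance + R1).
Open-circuit (no load on X): V_th = V_CC · R2/(R1' + R2) = 42.7 × 2.78/(74.11 + 2.78) = 1.544 V.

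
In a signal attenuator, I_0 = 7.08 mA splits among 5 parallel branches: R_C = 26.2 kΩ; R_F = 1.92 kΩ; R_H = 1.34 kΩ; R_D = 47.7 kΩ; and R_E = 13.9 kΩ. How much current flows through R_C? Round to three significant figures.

I ≈ 0.193 mA

Conductances: ΣG = 1/26.2 + 1/1.92 + 1/1.34 + 1/47.7 + 1/13.9 = 1.398 (1/kΩ).
R_C takes the fraction G_k/ΣG = 0.03817/1.398 = 0.02730, so I = 7.08 × 0.02730 = 0.1933 mA.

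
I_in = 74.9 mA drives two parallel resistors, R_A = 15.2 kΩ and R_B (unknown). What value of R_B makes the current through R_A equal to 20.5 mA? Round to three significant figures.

The fraction through R_A equals R_B/(R_A+R_B).
With f = 0.2737, R_B = R_A · f/(1−f) = 15.2 × 0.3768 = 5.728 kΩ.

R_B ≈ 5.73 kΩ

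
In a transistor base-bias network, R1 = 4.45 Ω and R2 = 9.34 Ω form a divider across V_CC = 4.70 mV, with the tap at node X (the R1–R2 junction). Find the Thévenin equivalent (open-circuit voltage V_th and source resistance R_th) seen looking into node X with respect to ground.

V_th ≈ 3.18 mV, R_th ≈ 3.01 Ω

Open-circuit (no load on X): V_th = V_CC · R2/(R1 + R2) = 4.70 × 9.34/(4.450 + 9.34) = 3.183 mV.
Looking into X with the source shorted: R_th = R1·R2/(R1+R2) = 4.450 × 9.34/13.79 = 3.014 Ω.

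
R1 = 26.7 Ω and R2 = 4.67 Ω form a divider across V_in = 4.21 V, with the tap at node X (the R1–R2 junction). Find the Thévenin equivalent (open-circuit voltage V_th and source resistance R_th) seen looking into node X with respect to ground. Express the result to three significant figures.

V_th ≈ 0.627 V, R_th ≈ 3.97 Ω

V_th is the unloaded tap voltage: V_in · R2/(R1+R2) = 4.21 × 0.1489 = 0.6267 V.
With V_in suppressed (replaced by a short), R_th = R1 ‖ R2 = (26.70 × 4.67)/(26.70 + 4.67) = 3.975 Ω.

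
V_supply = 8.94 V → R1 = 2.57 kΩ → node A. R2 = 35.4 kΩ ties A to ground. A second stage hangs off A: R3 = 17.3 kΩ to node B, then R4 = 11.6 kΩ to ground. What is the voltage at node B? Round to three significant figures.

V_B ≈ 3.09 V

Node A sees R2 in parallel with the series input of stage 2, R3 + R4 = 28.90 kΩ.
Effective lower resistance at A: R2 ‖ 28.90 = 15.91 kΩ.
V_A = 8.94 × 15.91/(2.57 + 15.91) = 7.697 V.
V_B = V_A × 0.4014 = 3.089 V.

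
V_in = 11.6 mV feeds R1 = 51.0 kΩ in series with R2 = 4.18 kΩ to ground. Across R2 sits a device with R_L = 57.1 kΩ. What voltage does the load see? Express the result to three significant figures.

V_out ≈ 0.823 mV

First combine the lower leg with the load: R2 ‖ R_L = 3.895 kΩ.
Voltage divider with the loaded lower leg: V_out = 11.6 × 3.895/(51.0 + 3.895) = 11.6 × 0.07095 = 0.8230 mV.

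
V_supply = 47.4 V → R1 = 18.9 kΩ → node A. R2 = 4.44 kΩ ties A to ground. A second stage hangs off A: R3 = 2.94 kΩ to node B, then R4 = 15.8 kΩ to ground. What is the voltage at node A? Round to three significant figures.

Node A sees R2 in parallel with the series input of stage 2, R3 + R4 = 18.74 kΩ.
Effective lower resistance at A: R2 ‖ 18.74 = 3.590 kΩ.
First divider: V_A = V_supply · 3.590/(18.9 + 3.590) = 7.565 V.

V_A ≈ 7.57 V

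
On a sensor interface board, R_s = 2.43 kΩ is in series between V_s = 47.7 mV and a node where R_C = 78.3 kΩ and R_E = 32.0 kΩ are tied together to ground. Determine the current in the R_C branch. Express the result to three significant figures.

I ≈ 0.550 µA

Equivalent of the parallel group: R_p = 22.72 kΩ.
V_A by voltage divider: V_A = 47.7 × 22.72/(2.43 + 22.72) = 43.09 mV.
I(R_C) = V_A / R_C = 43.09/78.3 = 0.5503 µA.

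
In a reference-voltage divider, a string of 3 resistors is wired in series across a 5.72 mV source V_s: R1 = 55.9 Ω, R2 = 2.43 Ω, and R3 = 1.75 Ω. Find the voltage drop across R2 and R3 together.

Total series resistance ΣR = 55.9 + 2.43 + 1.75 = 60.08 Ω.
R_{R2..R3} = 2.43 + 1.75 = 4.180 Ω.
By the voltage-divider rule, V = 5.72 × 4.180/60.08 = 0.3980 mV.

V ≈ 0.398 mV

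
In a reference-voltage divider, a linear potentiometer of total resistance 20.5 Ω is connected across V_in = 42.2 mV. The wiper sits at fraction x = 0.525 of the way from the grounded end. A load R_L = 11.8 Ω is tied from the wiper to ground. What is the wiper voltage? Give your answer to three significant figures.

The pot divides into 9.737 Ω above the wiper and 10.76 Ω below.
Lower segment in parallel with the load: 10.76 ‖ 11.8 = 5.629 Ω.
V_out = 42.2 × 5.629/(9.737 + 5.629) = 15.46 mV.
(Unloaded: V_out = x·V_in = 22.2 mV.)

V_out ≈ 15.5 mV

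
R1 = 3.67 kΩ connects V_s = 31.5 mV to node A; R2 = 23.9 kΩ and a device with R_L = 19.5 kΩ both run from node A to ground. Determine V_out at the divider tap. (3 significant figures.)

V_out ≈ 23.5 mV

The load sits in parallel with R2, giving an effective lower resistance R2' = R2·R_L/(R2+R_L) = 10.74 kΩ.
Then V_out = V_s · R2'/(R1 + R2') = 31.5 × 10.74/14.41 = 23.48 mV.
(Unloaded it would be 27.3 mV; the load pulls it down.)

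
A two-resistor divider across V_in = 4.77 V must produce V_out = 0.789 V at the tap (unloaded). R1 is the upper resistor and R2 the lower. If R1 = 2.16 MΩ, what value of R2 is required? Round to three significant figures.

V_out/V_in = R2/(R1+R2) = 0.1654.
Rearranging, R2 = R1·k/(1−k) = 2.16 × 0.1982 = 0.4281 MΩ.

R2 ≈ 0.428 MΩ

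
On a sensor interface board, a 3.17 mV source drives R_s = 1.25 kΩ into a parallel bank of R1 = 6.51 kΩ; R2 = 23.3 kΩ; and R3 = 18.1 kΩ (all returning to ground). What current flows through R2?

Parallel bank: R_p = 1/(1/6.51 + 1/23.3 + 1/18.1) = 3.972 kΩ.
Node voltage V_A = V_s · R_p/(R_s + R_p) = 3.17 × 0.7606 = 2.411 mV.
Branch current I = V_A/R2 = 2.411/23.3 = 0.1035 µA.

I ≈ 0.103 µA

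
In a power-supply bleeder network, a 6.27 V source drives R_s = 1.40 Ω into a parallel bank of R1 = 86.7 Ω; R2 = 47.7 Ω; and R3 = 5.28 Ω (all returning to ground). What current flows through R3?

I ≈ 0.906 A

Combine the parallel branches: R_p = (1/86.7 + 1/47.7 + 1/5.28)⁻¹ = 4.507 Ω.
V_A = 6.27 × 4.507/5.907 = 4.784 V.
I(R3) = V_A / R3 = 4.784/5.28 = 0.9060 A.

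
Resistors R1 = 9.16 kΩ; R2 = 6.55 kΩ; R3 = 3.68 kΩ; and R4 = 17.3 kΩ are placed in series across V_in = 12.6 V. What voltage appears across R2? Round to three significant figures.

V ≈ 2.25 V

Total series resistance ΣR = 9.16 + 6.55 + 3.68 + 17.3 = 36.69 kΩ.
V = V_in · R/ΣR = 12.6 × 0.1785 = 2.249 V.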